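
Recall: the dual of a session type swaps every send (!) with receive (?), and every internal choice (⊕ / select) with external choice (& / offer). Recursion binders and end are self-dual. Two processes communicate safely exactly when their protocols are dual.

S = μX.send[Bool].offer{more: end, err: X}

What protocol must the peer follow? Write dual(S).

μX.recv[Bool].select{more: end, err: X}

μX → μX  (binder kept)
  send[Bool] → recv[Bool]
    offer{more,err} → select{more,err}  (&→⊕)
      case more:
        dual(end) = end
      case err:
        dual(X) = X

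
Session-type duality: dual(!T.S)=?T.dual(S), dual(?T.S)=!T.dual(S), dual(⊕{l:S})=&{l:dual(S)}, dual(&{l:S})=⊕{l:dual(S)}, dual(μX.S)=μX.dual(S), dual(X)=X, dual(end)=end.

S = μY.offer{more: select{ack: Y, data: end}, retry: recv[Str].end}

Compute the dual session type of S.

μY = μY  (binder kept)
  offer{more,retry} = select{more,retry}  (&→⊕)
    case more:
      select{ack,data} = offer{ack,data}  (⊕→&)
        case ack:
          Y self-dual
        case data:
          end self-dual
    case retry:
      recv[Str] = send[Str]
        end self-dual

μY.select{more: offer{ack: Y, data: end}, retry: send[Str].end}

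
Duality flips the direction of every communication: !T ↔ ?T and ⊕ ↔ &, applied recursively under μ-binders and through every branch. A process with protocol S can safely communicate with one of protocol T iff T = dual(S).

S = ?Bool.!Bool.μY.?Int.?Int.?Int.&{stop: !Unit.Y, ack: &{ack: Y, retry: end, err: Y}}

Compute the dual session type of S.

!Bool.?Bool.μY.!Int.!Int.!Int.⊕{stop: ?Unit.Y, ack: ⊕{ack: Y, retry: end, err: Y}}

?Bool = !Bool
  !Bool = ?Bool
    μY = μY  (rec unchanged)
      ?Int = !Int
        ?Int = !Int
          ?Int = !Int
            &{stop,ack} = ⊕{stop,ack}  (offer→select)
              case stop:
                !Unit = ?Unit
                  Y ↦ Y
              case ack:
                &{ack,retry,err} = ⊕{ack,retry,err}  (offer→select)
                  case ack:
                    Y ↦ Y
                  case retry:
                    end ↦ end
                  case err:
                    Y ↦ Y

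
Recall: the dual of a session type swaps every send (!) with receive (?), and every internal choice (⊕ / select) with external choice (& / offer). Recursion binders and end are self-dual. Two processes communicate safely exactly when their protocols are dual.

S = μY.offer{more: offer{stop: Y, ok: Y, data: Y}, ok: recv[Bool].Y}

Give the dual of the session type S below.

μY = μY  (μ self-dual)
  offer{more,ok} = select{more,ok}  (offer→select)
    case more:
      offer{stop,ok,data} = select{stop,ok,data}  (offer→select)
        case stop:
          Y ↦ Y
        case ok:
          Y ↦ Y
        case data:
          Y ↦ Y
    case ok:
      recv[Bool] = send[Bool]
        Y ↦ Y

μY.select{more: select{stop: Y, ok: Y, data: Y}, ok: send[Bool].Y}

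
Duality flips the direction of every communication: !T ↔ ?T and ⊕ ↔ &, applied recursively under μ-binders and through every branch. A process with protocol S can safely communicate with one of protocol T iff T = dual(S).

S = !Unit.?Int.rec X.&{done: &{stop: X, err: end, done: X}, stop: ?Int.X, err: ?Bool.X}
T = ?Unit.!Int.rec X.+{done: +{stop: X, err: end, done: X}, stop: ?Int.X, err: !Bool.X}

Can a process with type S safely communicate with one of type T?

!Unit ‖ ?Unit  ✓
  ?Int ‖ !Int  ✓
    rec X ‖ rec X  ✓ (rec unchanged)
      &{done,stop,err} ‖ +{done,stop,err}  ✓ label sets agree
        • done:
          &{stop,err,done} ‖ +{stop,err,done}  ✓ label sets agree
            • stop:
              X ‖ X  ✓
            • err:
              end ‖ end  ✓
            • done:
              X ‖ X  ✓
        • stop:
          ?Int ‖ ?Int  ✗ same direction on both sides — not dual

NO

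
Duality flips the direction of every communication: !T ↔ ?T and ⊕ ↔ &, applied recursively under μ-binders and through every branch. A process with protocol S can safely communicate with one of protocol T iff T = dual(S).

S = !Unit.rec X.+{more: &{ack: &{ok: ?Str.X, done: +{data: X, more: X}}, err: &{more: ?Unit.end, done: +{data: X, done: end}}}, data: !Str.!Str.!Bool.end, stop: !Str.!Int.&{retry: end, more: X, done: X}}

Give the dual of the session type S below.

!Unit → ?Unit
  rec X → rec X  (rec unchanged)
    +{more,data,stop} → &{more,data,stop}  (select→offer)
      • more:
        &{ack,err} → +{ack,err}  (offer→select)
          • ack:
            &{ok,done} → +{ok,done}  (offer→select)
              • ok:
                ?Str → !Str
                  dual(X) = X
              • done:
                +{data,more} → &{data,more}  (select→offer)
                  • data:
                    dual(X) = X
                  • more:
                    dual(X) = X
          • err:
            &{more,done} → +{more,done}  (offer→select)
              • more:
                ?Unit → !Unit
                  dual(end) = end
              • done:
                +{data,done} → &{data,done}  (select→offer)
                  • data:
                    dual(X) = X
                  • done:
                    dual(end) = end
      • data:
        !Str → ?Str
          !Str → ?Str
            !Bool → ?Bool
              dual(end) = end
      • stop:
        !Str → ?Str
          !Int → ?Int
            &{retry,more,done} → +{retry,more,done}  (offer→select)
              • retry:
                dual(end) = end
              • more:
                dual(X) = X
              • done:
                dual(X) = X

?Unit.rec X.&{more: +{ack: +{ok: !Str.X, done: &{data: X, more: X}}, err: +{more: !Unit.end, done: &{data: X, done: end}}}, data: ?Str.?Str.?Bool.end, stop: ?Str.?Int.+{retry: end, more: X, done: X}}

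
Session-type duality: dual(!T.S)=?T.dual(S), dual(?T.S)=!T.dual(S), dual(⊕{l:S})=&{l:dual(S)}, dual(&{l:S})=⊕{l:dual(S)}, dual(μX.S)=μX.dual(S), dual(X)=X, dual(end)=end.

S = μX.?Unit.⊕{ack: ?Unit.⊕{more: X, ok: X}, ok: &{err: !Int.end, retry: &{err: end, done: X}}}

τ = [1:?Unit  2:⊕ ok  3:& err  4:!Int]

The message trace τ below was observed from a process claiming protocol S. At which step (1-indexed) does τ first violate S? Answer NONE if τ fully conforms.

NONE

@1 ?Unit  ✓  now at ⊕{ack: ?Unit.⊕{more: μX.…, ok: μX.…}, ok: &{err: !Int.end, retry: &{err: end, done: μX.…}}}
@2 ⊕ ok  ✓  now at &{err: !Int.end, retry: &{err: end, done: μX.…}}
@3 & err  ✓  now at !Int.end
@4 !Int  ✓  now at end
trace exhausted — no violation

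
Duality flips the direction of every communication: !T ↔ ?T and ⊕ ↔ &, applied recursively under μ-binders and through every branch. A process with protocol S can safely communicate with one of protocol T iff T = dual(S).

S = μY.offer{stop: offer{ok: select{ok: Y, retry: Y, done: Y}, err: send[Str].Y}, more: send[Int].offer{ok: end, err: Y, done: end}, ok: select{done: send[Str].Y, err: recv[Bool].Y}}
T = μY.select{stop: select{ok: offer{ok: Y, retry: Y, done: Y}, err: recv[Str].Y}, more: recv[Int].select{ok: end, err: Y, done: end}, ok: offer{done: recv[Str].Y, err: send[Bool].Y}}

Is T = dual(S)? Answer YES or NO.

μY vs μY  ✓ (binder kept)
  offer{stop,more,ok} vs select{stop,more,ok}  ✓ labels match
    case stop:
      offer{ok,err} vs select{ok,err}  ✓ labels match
        case ok:
          select{ok,retry,done} vs offer{ok,retry,done}  ✓ labels match
            case ok:
              Y vs Y  ✓
            case retry:
              Y vs Y  ✓
            case done:
              Y vs Y  ✓
        case err:
          send[Str] vs recv[Str]  ✓
            Y vs Y  ✓
    case more:
      send[Int] vs recv[Int]  ✓
        offer{ok,err,done} vs select{ok,err,done}  ✓ labels match
          case ok:
            end vs end  ✓
          case err:
            Y vs Y  ✓
          case done:
            end vs end  ✓
    case ok:
      select{done,err} vs offer{done,err}  ✓ labels match
        case done:
          send[Str] vs recv[Str]  ✓
            Y vs Y  ✓
        case err:
          recv[Bool] vs send[Bool]  ✓
            Y vs Y  ✓

YES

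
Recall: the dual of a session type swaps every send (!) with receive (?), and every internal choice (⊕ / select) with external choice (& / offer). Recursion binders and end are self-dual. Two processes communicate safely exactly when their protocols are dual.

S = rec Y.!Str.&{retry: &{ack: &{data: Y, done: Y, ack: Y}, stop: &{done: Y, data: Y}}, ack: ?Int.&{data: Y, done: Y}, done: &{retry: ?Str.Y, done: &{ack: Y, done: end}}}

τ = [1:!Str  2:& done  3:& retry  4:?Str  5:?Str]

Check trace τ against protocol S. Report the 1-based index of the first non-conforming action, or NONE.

[1] !Str  ✓  cont: &{retry: &{ack: &{data: rec Y.…, done: rec Y.…, ack: rec Y.…}, stop: &{done: rec Y.…, data: rec Y.…}}, ack: ?Int.&{data: rec Y.…, done: rec Y.…}, done: &{retry: ?Str.rec Y.…, done: &{ack: rec Y.…, done: end}}}
[2] & done  ✓  cont: &{retry: ?Str.rec Y.…, done: &{ack: rec Y.…, done: end}}
[3] & retry  ✓  cont: ?Str.rec Y.…
[4] ?Str  ✓  cont: rec Y.…
[5] got ?Str, protocol expects !Str  ✗

5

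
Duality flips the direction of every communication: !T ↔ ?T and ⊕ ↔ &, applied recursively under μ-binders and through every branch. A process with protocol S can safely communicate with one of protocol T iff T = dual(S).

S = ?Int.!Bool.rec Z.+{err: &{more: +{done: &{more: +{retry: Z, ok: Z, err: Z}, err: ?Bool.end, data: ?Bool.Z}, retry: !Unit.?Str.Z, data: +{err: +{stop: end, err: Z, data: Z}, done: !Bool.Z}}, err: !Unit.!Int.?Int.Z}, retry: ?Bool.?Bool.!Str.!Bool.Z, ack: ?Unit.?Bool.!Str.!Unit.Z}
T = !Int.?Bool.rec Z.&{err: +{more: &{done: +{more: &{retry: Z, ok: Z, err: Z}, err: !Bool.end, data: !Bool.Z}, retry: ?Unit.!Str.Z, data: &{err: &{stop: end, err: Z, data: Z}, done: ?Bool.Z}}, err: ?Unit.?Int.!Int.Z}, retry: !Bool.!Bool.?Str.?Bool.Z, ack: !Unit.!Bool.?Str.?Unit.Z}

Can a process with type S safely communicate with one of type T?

YES

?Int | !Int  ok
  !Bool | ?Bool  ok
    rec Z | rec Z  ok (rec unchanged)
      +{err,retry,ack} | &{err,retry,ack}  ok label sets agree
        • err:
          &{more,err} | +{more,err}  ok label sets agree
            • more:
              +{done,retry,data} | &{done,retry,data}  ok label sets agree
                • done:
                  &{more,err,data} | +{more,err,data}  ok label sets agree
                    • more:
                      +{retry,ok,err} | &{retry,ok,err}  ok label sets agree
                        • retry:
                          Z | Z  ok
                        • ok:
                          Z | Z  ok
                        • err:
                          Z | Z  ok
                    • err:
                      ?Bool | !Bool  ok
                        end | end  ok
                    • data:
                      ?Bool | !Bool  ok
                        Z | Z  ok
                • retry:
                  !Unit | ?Unit  ok
                    ?Str | !Str  ok
                      Z | Z  ok
                • data:
                  +{err,done} | &{err,done}  ok label sets agree
                    • err:
                      +{stop,err,data} | &{stop,err,data}  ok label sets agree
                        • stop:
                          end | end  ok
                        • err:
                          Z | Z  ok
                        • data:
                          Z | Z  ok
                    • done:
                      !Bool | ?Bool  ok
                        Z | Z  ok
            • err:
              !Unit | ?Unit  ok
                !Int | ?Int  ok
                  ?Int | !Int  ok
                    Z | Z  ok
        • retry:
          ?Bool | !Bool  ok
            ?Bool | !Bool  ok
              !Str | ?Str  ok
                !Bool | ?Bool  ok
                  Z | Z  ok
        • ack:
          ?Unit | !Unit  ok
            ?Bool | !Bool  ok
              !Str | ?Str  ok
                !Unit | ?Unit  ok
                  Z | Z  ok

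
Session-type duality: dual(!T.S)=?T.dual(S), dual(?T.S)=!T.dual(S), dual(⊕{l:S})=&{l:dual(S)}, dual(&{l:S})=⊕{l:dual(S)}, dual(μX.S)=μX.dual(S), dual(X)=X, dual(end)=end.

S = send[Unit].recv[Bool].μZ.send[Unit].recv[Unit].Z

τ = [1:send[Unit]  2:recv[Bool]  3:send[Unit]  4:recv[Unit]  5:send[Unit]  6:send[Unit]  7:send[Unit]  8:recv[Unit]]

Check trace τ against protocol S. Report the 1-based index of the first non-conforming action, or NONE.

6

@1 send[Unit]  ok  state: recv[Bool].μZ.…
@2 recv[Bool]  ok  state: μZ.…
@3 send[Unit]  ok  state: recv[Unit].μZ.…
@4 recv[Unit]  ok  state: μZ.…
@5 send[Unit]  ok  state: recv[Unit].μZ.…
@6 got send[Unit], protocol expects recv[Unit]  ✗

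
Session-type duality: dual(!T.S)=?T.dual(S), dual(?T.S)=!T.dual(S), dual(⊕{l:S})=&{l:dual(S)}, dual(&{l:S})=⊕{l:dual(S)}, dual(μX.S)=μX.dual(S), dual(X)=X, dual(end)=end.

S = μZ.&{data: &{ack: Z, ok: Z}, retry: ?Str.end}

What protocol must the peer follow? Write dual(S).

μZ.⊕{data: ⊕{ack: Z, ok: Z}, retry: !Str.end}

μZ ↦ μZ  (rec unchanged)
  &{data,retry} ↦ ⊕{data,retry}  (external→internal)
    case data:
      &{ack,ok} ↦ ⊕{ack,ok}  (external→internal)
        case ack:
          Z self-dual
        case ok:
          Z self-dual
    case retry:
      ?Str ↦ !Str
        end self-dual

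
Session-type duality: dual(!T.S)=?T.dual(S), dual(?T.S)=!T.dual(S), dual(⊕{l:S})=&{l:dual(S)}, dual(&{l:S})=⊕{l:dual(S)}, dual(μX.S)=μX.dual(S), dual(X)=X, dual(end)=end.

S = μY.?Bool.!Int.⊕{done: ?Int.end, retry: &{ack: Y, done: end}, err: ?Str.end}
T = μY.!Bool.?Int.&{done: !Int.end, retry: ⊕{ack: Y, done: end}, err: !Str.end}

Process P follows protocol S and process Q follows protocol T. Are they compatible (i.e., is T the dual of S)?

YES

μY ‖ μY  ok (rec unchanged)
  ?Bool ‖ !Bool  ok
    !Int ‖ ?Int  ok
      ⊕{done,retry,err} ‖ &{done,retry,err}  ok label sets agree
        case done:
          ?Int ‖ !Int  ok
            end ‖ end  ok
        case retry:
          &{ack,done} ‖ ⊕{ack,done}  ok label sets agree
            case ack:
              Y ‖ Y  ok
            case done:
              end ‖ end  ok
        case err:
          ?Str ‖ !Str  ok
            end ‖ end  ok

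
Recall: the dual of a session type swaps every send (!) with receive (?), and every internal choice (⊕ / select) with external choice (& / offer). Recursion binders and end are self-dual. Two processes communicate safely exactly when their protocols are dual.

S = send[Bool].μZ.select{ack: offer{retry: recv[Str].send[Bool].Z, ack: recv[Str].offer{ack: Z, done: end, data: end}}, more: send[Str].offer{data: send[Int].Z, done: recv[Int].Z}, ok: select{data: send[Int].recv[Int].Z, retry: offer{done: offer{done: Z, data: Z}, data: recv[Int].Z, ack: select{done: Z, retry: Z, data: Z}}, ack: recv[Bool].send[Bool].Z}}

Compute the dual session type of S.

recv[Bool].μZ.offer{ack: select{retry: send[Str].recv[Bool].Z, ack: send[Str].select{ack: Z, done: end, data: end}}, more: recv[Str].select{data: recv[Int].Z, done: send[Int].Z}, ok: offer{data: recv[Int].send[Int].Z, retry: select{done: select{done: Z, data: Z}, data: send[Int].Z, ack: offer{done: Z, retry: Z, data: Z}}, ack: send[Bool].recv[Bool].Z}}

send[Bool] ↦ recv[Bool]
  μZ ↦ μZ  (binder kept)
    select{ack,more,ok} ↦ offer{ack,more,ok}  (⊕→&)
      case ack:
        offer{retry,ack} ↦ select{retry,ack}  (offer→select)
          case retry:
            recv[Str] ↦ send[Str]
              send[Bool] ↦ recv[Bool]
                dual(Z) = Z
          case ack:
            recv[Str] ↦ send[Str]
              offer{ack,done,data} ↦ select{ack,done,data}  (offer→select)
                case ack:
                  dual(Z) = Z
                case done:
                  dual(end) = end
                case data:
                  dual(end) = end
      case more:
        send[Str] ↦ recv[Str]
          offer{data,done} ↦ select{data,done}  (offer→select)
            case data:
              send[Int] ↦ recv[Int]
                dual(Z) = Z
            case done:
              recv[Int] ↦ send[Int]
                dual(Z) = Z
      case ok:
        select{data,retry,ack} ↦ offer{data,retry,ack}  (⊕→&)
          case data:
            send[Int] ↦ recv[Int]
              recv[Int] ↦ send[Int]
                dual(Z) = Z
          case retry:
            offer{done,data,ack} ↦ select{done,data,ack}  (offer→select)
              case done:
                offer{done,data} ↦ select{done,data}  (offer→select)
                  case done:
                    dual(Z) = Z
                  case data:
                    dual(Z) = Z
              case data:
                recv[Int] ↦ send[Int]
                  dual(Z) = Z
              case ack:
                select{done,retry,data} ↦ offer{done,retry,data}  (⊕→&)
                  case done:
                    dual(Z) = Z
                  case retry:
                    dual(Z) = Z
                  case data:
                    dual(Z) = Z
          case ack:
            recv[Bool] ↦ send[Bool]
              send[Bool] ↦ recv[Bool]
                dual(Z) = Z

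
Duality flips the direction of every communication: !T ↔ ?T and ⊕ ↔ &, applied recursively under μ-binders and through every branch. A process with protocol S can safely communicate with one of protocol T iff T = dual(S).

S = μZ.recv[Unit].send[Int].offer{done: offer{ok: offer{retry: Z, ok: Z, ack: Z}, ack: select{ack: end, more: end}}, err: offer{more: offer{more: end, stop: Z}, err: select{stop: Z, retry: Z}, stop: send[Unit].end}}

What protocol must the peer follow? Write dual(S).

μZ.send[Unit].recv[Int].select{done: select{ok: select{retry: Z, ok: Z, ack: Z}, ack: offer{ack: end, more: end}}, err: select{more: select{more: end, stop: Z}, err: offer{stop: Z, retry: Z}, stop: recv[Unit].end}}

μZ = μZ  (μ self-dual)
  recv[Unit] = send[Unit]
    send[Int] = recv[Int]
      offer{done,err} = select{done,err}  (&→⊕)
        case done:
          offer{ok,ack} = select{ok,ack}  (&→⊕)
            case ok:
              offer{retry,ok,ack} = select{retry,ok,ack}  (&→⊕)
                case retry:
                  Z ↦ Z
                case ok:
                  Z ↦ Z
                case ack:
                  Z ↦ Z
            case ack:
              select{ack,more} = offer{ack,more}  (⊕→&)
                case ack:
                  end ↦ end
                case more:
                  end ↦ end
        case err:
          offer{more,err,stop} = select{more,err,stop}  (&→⊕)
            case more:
              offer{more,stop} = select{more,stop}  (&→⊕)
                case more:
                  end ↦ end
                case stop:
                  Z ↦ Z
            case err:
              select{stop,retry} = offer{stop,retry}  (⊕→&)
                case stop:
                  Z ↦ Z
                case retry:
                  Z ↦ Z
            case stop:
              send[Unit] = recv[Unit]
                end ↦ end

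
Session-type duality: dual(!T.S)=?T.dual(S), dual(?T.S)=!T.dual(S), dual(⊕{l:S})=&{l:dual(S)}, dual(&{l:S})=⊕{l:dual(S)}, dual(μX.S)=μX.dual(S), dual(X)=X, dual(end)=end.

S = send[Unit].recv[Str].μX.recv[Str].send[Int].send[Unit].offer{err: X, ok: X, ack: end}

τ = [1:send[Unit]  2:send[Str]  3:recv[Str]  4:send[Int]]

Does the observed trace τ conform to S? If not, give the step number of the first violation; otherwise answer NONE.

@1 send[Unit]  ✓  now at recv[Str].μX.…
@2 got send[Str], protocol expects recv[Str]  ✗

2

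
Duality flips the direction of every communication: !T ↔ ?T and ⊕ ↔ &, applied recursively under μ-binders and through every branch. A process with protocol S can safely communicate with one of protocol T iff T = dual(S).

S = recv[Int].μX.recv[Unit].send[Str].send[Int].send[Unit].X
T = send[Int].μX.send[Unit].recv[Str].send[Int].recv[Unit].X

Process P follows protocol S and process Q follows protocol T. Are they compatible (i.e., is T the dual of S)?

recv[Int] ‖ send[Int]  ok
  μX ‖ μX  ok (μ self-dual)
    recv[Unit] ‖ send[Unit]  ok
      send[Str] ‖ recv[Str]  ok
        send[Int] ‖ send[Int]  ✗ same direction on both sides — not dual

NO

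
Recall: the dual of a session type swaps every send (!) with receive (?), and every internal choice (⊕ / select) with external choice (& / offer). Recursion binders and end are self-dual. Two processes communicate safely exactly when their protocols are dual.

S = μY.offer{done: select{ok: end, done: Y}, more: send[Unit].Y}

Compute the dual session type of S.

μY.select{done: offer{ok: end, done: Y}, more: recv[Unit].Y}

μY → μY  (μ self-dual)
  offer{done,more} → select{done,more}  (offer→select)
    case done:
      select{ok,done} → offer{ok,done}  (internal→external)
        case ok:
          dual(end) = end
        case done:
          dual(Y) = Y
    case more:
      send[Unit] → recv[Unit]
        dual(Y) = Y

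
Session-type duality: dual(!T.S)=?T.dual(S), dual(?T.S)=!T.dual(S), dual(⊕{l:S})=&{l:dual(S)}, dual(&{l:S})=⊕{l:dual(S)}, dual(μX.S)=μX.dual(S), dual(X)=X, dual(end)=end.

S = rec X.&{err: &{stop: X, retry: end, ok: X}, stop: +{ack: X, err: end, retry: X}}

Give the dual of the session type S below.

rec X → rec X  (rec unchanged)
  &{err,stop} → +{err,stop}  (offer→select)
    • err:
      &{stop,retry,ok} → +{stop,retry,ok}  (offer→select)
        • stop:
          X self-dual
        • retry:
          end self-dual
        • ok:
          X self-dual
    • stop:
      +{ack,err,retry} → &{ack,err,retry}  (select→offer)
        • ack:
          X self-dual
        • err:
          end self-dual
        • retry:
          X self-dual

rec X.+{err: +{stop: X, retry: end, ok: X}, stop: &{ack: X, err: end, retry: X}}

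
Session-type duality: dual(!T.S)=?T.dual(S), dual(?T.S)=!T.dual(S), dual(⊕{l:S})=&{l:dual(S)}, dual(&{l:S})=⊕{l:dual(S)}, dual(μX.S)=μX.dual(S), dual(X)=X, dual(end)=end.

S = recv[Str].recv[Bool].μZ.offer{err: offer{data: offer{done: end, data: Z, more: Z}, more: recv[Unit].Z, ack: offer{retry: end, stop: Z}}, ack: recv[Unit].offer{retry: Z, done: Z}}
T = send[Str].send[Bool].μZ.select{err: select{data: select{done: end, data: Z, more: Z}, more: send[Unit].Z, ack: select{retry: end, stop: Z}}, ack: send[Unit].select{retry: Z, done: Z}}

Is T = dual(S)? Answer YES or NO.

YES

recv[Str] ‖ send[Str]  ok
  recv[Bool] ‖ send[Bool]  ok
    μZ ‖ μZ  ok (binder kept)
      offer{err,ack} ‖ select{err,ack}  ok label sets agree
        case err:
          offer{data,more,ack} ‖ select{data,more,ack}  ok label sets agree
            case data:
              offer{done,data,more} ‖ select{done,data,more}  ok label sets agree
                case done:
                  end ‖ end  ok
                case data:
                  Z ‖ Z  ok
                case more:
                  Z ‖ Z  ok
            case more:
              recv[Unit] ‖ send[Unit]  ok
                Z ‖ Z  ok
            case ack:
              offer{retry,stop} ‖ select{retry,stop}  ok label sets agree
                case retry:
                  end ‖ end  ok
                case stop:
                  Z ‖ Z  ok
        case ack:
          recv[Unit] ‖ send[Unit]  ok
            offer{retry,done} ‖ select{retry,done}  ok label sets agree
              case retry:
                Z ‖ Z  ok
              case done:
                Z ‖ Z  ok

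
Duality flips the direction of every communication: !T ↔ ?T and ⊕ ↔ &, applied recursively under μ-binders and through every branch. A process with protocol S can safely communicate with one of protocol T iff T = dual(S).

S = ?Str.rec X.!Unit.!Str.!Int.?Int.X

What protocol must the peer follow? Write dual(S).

!Str.rec X.?Unit.?Str.?Int.!Int.X

?Str = !Str
  rec X = rec X  (μ self-dual)
    !Unit = ?Unit
      !Str = ?Str
        !Int = ?Int
          ?Int = !Int
            X ↦ X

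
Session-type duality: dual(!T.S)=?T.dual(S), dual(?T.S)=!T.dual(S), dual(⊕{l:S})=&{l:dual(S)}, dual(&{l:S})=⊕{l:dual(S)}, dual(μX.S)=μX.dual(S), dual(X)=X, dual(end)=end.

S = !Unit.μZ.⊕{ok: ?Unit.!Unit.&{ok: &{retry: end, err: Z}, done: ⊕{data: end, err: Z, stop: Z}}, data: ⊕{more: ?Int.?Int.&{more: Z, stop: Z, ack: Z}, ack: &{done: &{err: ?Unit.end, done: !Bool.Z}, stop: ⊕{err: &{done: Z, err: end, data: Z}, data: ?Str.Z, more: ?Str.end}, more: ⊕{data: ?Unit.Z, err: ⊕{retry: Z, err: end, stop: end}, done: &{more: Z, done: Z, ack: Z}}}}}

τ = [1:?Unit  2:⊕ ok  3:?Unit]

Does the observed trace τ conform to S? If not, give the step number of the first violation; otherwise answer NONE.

1

step 1: got ?Unit, protocol expects !Unit  ✗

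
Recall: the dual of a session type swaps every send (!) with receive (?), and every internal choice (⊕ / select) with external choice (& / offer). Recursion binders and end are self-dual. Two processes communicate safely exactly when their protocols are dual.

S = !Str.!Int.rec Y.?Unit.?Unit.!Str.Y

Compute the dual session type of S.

!Str ↦ ?Str
  !Int ↦ ?Int
    rec Y ↦ rec Y  (rec unchanged)
      ?Unit ↦ !Unit
        ?Unit ↦ !Unit
          !Str ↦ ?Str
            Y self-dual

?Str.?Int.rec Y.!Unit.!Unit.?Str.Y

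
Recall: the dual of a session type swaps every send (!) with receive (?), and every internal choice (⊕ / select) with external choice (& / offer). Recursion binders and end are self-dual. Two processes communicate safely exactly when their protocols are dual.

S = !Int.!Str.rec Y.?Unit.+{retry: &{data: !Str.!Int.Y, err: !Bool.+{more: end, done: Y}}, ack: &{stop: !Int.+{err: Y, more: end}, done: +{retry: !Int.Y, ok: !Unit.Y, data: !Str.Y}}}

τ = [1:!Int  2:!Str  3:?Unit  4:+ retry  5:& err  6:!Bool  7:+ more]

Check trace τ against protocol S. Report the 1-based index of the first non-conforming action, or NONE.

step 1: !Int  ✓  cont: !Str.rec Y.…
step 2: !Str  ✓  cont: rec Y.…
step 3: ?Unit  ✓  cont: +{retry: &{data: !Str.!Int.rec Y.…, err: !Bool.+{more: end, done: rec Y.…}}, ack: &{stop: !Int.+{err: rec Y.…, more: end}, done: +{retry: !Int.rec Y.…, ok: !Unit.rec Y.…, data: !Str.rec Y.…}}}
step 4: + retry  ✓  cont: &{data: !Str.!Int.rec Y.…, err: !Bool.+{more: end, done: rec Y.…}}
step 5: & err  ✓  cont: !Bool.+{more: end, done: rec Y.…}
step 6: !Bool  ✓  cont: +{more: end, done: rec Y.…}
step 7: + more  ✓  cont: end
τ conforms to S (length 7)

NONE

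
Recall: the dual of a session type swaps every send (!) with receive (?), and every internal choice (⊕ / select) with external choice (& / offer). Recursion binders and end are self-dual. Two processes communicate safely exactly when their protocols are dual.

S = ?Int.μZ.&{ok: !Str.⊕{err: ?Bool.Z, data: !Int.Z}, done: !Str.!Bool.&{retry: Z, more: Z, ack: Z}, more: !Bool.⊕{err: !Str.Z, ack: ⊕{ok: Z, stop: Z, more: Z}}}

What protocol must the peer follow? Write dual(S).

?Int → !Int
  μZ → μZ  (rec unchanged)
    &{ok,done,more} → ⊕{ok,done,more}  (offer→select)
      [ok]
        !Str → ?Str
          ⊕{err,data} → &{err,data}  (⊕→&)
            [err]
              ?Bool → !Bool
                dual(Z) = Z
            [data]
              !Int → ?Int
                dual(Z) = Z
      [done]
        !Str → ?Str
          !Bool → ?Bool
            &{retry,more,ack} → ⊕{retry,more,ack}  (offer→select)
              [retry]
                dual(Z) = Z
              [more]
                dual(Z) = Z
              [ack]
                dual(Z) = Z
      [more]
        !Bool → ?Bool
          ⊕{err,ack} → &{err,ack}  (⊕→&)
            [err]
              !Str → ?Str
                dual(Z) = Z
            [ack]
              ⊕{ok,stop,more} → &{ok,stop,more}  (⊕→&)
                [ok]
                  dual(Z) = Z
                [stop]
                  dual(Z) = Z
                [more]
                  dual(Z) = Z

!Int.μZ.⊕{ok: ?Str.&{err: !Bool.Z, data: ?Int.Z}, done: ?Str.?Bool.⊕{retry: Z, more: Z, ack: Z}, more: ?Bool.&{err: ?Str.Z, ack: &{ok: Z, stop: Z, more: Z}}}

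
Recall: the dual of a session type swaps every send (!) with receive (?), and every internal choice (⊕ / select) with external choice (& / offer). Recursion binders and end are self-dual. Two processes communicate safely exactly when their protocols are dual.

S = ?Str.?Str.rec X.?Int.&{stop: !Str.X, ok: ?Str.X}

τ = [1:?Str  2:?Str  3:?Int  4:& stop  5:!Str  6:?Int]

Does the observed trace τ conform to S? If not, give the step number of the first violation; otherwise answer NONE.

NONE

@1 ?Str  match  state: ?Str.rec X.…
@2 ?Str  match  state: rec X.…
@3 ?Int  match  state: &{stop: !Str.rec X.…, ok: ?Str.rec X.…}
@4 & stop  match  state: !Str.rec X.…
@5 !Str  match  state: rec X.…
@6 ?Int  match  state: &{stop: !Str.rec X.…, ok: ?Str.rec X.…}
τ conforms to S (length 6)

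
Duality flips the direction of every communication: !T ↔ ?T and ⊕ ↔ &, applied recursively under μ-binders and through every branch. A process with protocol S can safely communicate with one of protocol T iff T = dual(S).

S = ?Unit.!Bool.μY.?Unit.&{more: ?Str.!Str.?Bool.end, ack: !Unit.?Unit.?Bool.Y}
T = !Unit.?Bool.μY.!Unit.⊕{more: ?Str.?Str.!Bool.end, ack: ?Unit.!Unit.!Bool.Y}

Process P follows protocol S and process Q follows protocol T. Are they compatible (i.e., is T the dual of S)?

?Unit ‖ !Unit  ✓
  !Bool ‖ ?Bool  ✓
    μY ‖ μY  ✓ (μ self-dual)
      ?Unit ‖ !Unit  ✓
        &{more,ack} ‖ ⊕{more,ack}  ✓ label sets agree
          • more:
            ?Str ‖ ?Str  ✗ same direction on both sides — not dual

NO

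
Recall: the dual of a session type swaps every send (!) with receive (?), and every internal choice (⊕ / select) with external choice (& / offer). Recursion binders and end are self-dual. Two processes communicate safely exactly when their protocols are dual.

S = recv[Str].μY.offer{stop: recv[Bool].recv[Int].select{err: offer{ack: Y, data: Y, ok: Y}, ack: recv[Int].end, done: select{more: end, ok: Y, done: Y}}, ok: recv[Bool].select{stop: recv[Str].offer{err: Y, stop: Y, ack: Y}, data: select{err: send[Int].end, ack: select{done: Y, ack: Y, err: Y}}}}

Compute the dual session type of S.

send[Str].μY.select{stop: send[Bool].send[Int].offer{err: select{ack: Y, data: Y, ok: Y}, ack: send[Int].end, done: offer{more: end, ok: Y, done: Y}}, ok: send[Bool].offer{stop: send[Str].select{err: Y, stop: Y, ack: Y}, data: offer{err: recv[Int].end, ack: offer{done: Y, ack: Y, err: Y}}}}

recv[Str] → send[Str]
  μY → μY  (μ self-dual)
    offer{stop,ok} → select{stop,ok}  (&→⊕)
      case stop:
        recv[Bool] → send[Bool]
          recv[Int] → send[Int]
            select{err,ack,done} → offer{err,ack,done}  (internal→external)
              case err:
                offer{ack,data,ok} → select{ack,data,ok}  (&→⊕)
                  case ack:
                    Y ↦ Y
                  case data:
                    Y ↦ Y
                  case ok:
                    Y ↦ Y
              case ack:
                recv[Int] → send[Int]
                  end ↦ end
              case done:
                select{more,ok,done} → offer{more,ok,done}  (internal→external)
                  case more:
                    end ↦ end
                  case ok:
                    Y ↦ Y
                  case done:
                    Y ↦ Y
      case ok:
        recv[Bool] → send[Bool]
          select{stop,data} → offer{stop,data}  (internal→external)
            case stop:
              recv[Str] → send[Str]
                offer{err,stop,ack} → select{err,stop,ack}  (&→⊕)
                  case err:
                    Y ↦ Y
                  case stop:
                    Y ↦ Y
                  case ack:
                    Y ↦ Y
            case data:
              select{err,ack} → offer{err,ack}  (internal→external)
                case err:
                  send[Int] → recv[Int]
                    end ↦ end
                case ack:
                  select{done,ack,err} → offer{done,ack,err}  (internal→external)
                    case done:
                      Y ↦ Y
                    case ack:
                      Y ↦ Y
                    case err:
                      Y ↦ Y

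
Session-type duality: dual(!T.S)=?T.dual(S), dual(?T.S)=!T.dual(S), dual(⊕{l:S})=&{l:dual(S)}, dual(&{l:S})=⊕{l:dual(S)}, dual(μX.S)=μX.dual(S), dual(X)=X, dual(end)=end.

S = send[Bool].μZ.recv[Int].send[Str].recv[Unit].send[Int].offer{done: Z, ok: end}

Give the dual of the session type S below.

send[Bool] → recv[Bool]
  μZ → μZ  (μ self-dual)
    recv[Int] → send[Int]
      send[Str] → recv[Str]
        recv[Unit] → send[Unit]
          send[Int] → recv[Int]
            offer{done,ok} → select{done,ok}  (external→internal)
              • done:
                dual(Z) = Z
              • ok:
                dual(end) = end

recv[Bool].μZ.send[Int].recv[Str].send[Unit].recv[Int].select{done: Z, ok: end}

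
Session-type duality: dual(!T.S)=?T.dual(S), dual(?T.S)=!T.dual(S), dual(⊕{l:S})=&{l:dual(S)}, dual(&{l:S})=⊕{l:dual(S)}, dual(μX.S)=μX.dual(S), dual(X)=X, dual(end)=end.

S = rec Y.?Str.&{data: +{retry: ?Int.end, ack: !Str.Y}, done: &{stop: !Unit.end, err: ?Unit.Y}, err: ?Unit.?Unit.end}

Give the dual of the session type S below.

rec Y.!Str.+{data: &{retry: !Int.end, ack: ?Str.Y}, done: +{stop: ?Unit.end, err: !Unit.Y}, err: !Unit.!Unit.end}

rec Y = rec Y  (rec unchanged)
  ?Str = !Str
    &{data,done,err} = +{data,done,err}  (&→⊕)
      case data:
        +{retry,ack} = &{retry,ack}  (⊕→&)
          case retry:
            ?Int = !Int
              end self-dual
          case ack:
            !Str = ?Str
              Y self-dual
      case done:
        &{stop,err} = +{stop,err}  (&→⊕)
          case stop:
            !Unit = ?Unit
              end self-dual
          case err:
            ?Unit = !Unit
              Y self-dual
      case err:
        ?Unit = !Unit
          ?Unit = !Unit
            end self-dual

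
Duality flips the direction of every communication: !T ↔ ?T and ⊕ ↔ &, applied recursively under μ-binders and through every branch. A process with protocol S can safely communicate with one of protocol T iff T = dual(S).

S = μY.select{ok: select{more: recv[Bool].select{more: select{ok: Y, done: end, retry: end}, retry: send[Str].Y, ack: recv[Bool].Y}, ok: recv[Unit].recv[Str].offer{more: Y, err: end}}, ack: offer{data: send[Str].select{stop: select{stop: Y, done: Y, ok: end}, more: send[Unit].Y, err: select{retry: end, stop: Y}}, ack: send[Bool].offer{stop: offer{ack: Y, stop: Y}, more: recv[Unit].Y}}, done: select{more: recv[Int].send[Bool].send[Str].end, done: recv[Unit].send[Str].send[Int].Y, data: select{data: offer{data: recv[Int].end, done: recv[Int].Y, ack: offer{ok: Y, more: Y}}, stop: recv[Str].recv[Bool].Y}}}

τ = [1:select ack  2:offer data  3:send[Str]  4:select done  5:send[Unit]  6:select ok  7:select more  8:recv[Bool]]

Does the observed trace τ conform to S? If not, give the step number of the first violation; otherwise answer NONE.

@1 select ack  ok  state: offer{data: send[Str].select{stop: select{stop: μY.…, done: μY.…, ok: end}, more: send[Unit].μY.…, err: select{retry: end, stop: μY.…}}, ack: send[Bool].offer{stop: offer{ack: μY.…, stop: μY.…}, more: recv[Unit].μY.…}}
@2 offer data  ok  state: send[Str].select{stop: select{stop: μY.…, done: μY.…, ok: end}, more: send[Unit].μY.…, err: select{retry: end, stop: μY.…}}
@3 send[Str]  ok  state: select{stop: select{stop: μY.…, done: μY.…, ok: end}, more: send[Unit].μY.…, err: select{retry: end, stop: μY.…}}
@4 got select done, protocol expects select stop or select more or select err  ✗

4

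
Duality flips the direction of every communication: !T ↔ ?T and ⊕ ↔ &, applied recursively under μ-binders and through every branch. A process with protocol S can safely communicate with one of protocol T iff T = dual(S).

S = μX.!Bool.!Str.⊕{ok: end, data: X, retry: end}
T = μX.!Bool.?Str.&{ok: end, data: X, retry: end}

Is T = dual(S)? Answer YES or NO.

μX | μX  ✓ (rec unchanged)
  !Bool | !Bool  ✗ same direction on both sides — not dual

NO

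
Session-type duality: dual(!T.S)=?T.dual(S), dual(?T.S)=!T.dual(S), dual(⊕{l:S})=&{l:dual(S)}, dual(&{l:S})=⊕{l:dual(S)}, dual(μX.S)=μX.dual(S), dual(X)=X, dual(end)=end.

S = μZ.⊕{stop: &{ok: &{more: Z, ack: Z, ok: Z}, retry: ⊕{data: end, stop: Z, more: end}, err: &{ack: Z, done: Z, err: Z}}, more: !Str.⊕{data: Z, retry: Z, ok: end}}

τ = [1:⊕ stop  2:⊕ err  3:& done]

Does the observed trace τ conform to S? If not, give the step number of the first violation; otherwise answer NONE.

2

step 1: ⊕ stop  ok  state: &{ok: &{more: μZ.…, ack: μZ.…, ok: μZ.…}, retry: ⊕{data: end, stop: μZ.…, more: end}, err: &{ack: μZ.…, done: μZ.…, err: μZ.…}}
step 2: got ⊕ err, protocol expects & ok or & retry or & err  ✗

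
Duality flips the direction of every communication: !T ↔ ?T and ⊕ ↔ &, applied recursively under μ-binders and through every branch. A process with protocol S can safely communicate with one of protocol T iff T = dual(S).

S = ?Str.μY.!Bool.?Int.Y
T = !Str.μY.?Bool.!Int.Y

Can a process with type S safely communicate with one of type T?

?Str | !Str  ✓
  μY | μY  ✓ (μ self-dual)
    !Bool | ?Bool  ✓
      ?Int | !Int  ✓
        Y | Y  ✓

YES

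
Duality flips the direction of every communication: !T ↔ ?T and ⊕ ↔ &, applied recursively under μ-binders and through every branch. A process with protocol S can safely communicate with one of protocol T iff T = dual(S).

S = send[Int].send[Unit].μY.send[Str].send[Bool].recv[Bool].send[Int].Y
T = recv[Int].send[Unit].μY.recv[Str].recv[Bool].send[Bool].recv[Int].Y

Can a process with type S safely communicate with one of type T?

send[Int] ‖ recv[Int]  ✓
  send[Unit] ‖ send[Unit]  ✗ same direction on both sides — not dual

NO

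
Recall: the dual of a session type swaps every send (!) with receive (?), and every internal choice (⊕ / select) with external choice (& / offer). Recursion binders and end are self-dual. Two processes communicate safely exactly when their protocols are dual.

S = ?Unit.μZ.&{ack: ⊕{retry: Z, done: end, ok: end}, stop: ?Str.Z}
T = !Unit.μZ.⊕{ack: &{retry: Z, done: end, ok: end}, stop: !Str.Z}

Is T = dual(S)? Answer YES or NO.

?Unit | !Unit  match
  μZ | μZ  match (μ self-dual)
    &{ack,stop} | ⊕{ack,stop}  match label sets agree
      [ack]
        ⊕{retry,done,ok} | &{retry,done,ok}  match label sets agree
          [retry]
            Z | Z  match
          [done]
            end | end  match
          [ok]
            end | end  match
      [stop]
        ?Str | !Str  match
          Z | Z  match

YES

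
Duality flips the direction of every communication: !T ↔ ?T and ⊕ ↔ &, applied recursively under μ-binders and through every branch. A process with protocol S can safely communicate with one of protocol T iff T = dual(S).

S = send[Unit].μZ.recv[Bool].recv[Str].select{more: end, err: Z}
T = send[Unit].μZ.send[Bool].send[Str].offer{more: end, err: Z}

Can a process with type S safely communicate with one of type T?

send[Unit] | send[Unit]  ✗ same direction on both sides — not dual

NO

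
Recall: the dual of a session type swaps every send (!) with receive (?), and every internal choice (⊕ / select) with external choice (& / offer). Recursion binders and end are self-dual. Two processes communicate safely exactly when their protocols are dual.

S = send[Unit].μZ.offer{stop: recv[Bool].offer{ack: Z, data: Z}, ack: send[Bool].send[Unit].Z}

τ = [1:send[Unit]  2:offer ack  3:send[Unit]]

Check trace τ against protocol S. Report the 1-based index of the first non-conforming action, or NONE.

@1 send[Unit]  match  state: μZ.…
@2 offer ack  match  state: send[Bool].send[Unit].μZ.…
@3 got send[Unit], protocol expects send[Bool]  ✗

3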